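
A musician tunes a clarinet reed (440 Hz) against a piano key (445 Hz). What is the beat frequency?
5 Hz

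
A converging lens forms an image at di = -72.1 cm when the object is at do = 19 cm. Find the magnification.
M = −di/do = 3.795 (upright image)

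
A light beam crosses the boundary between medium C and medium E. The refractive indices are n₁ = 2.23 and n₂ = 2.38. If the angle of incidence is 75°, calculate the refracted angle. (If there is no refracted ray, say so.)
sin θ₂ = (n₁/n₂)·sin θ₁ = 0.905 → θ₂ = 64.83°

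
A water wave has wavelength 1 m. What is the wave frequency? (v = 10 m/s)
f = v/λ = 10 Hz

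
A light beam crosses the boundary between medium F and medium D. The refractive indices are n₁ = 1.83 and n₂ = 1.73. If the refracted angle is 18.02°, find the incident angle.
sin θ₁ = (n₂/n₁)·sin θ₂ → θ₁ = 17°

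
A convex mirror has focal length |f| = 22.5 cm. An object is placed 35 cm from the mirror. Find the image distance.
f = −22.5 cm (convex); 1/di = 1/f − 1/do → di = -13.7 cm (virtual image, behind mirror)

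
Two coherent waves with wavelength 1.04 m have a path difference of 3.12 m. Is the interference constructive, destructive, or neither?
constructive — path difference = 3λ, a whole number of wavelengths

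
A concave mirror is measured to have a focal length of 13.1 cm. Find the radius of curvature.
R = 2|f| = 26.2 cm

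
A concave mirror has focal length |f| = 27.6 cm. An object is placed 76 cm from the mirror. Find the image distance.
f = +27.6 cm (concave); 1/di = 1/f − 1/do → di = 43.34 cm (real image, in front of mirror)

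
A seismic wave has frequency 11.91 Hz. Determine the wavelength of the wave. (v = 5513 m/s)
λ = v/f = 462.9 m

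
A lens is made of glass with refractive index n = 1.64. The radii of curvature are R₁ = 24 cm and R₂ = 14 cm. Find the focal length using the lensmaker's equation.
1/f = (n − 1)(1/R₁ − 1/R₂) → f = -52.5 cm (diverging lens)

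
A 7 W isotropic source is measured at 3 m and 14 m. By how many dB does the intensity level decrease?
Δβ = 20·log₁₀(r₂/r₁) = 13.38 dB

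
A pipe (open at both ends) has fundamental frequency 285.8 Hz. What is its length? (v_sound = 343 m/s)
L = v/(2f₁) = 0.6001 m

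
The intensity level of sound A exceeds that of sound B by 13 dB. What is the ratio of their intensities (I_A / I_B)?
I_A/I_B = 10^(Δβ/10) = 19.95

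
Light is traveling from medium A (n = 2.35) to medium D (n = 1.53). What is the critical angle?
θc = arcsin(n₂/n₁) = 40.62°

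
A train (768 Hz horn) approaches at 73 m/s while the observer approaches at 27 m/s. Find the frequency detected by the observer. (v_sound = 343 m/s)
f_obs = f·(v + v_o)/(v − v_s) = 1052 Hz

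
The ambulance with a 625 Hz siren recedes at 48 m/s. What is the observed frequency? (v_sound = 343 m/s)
f_obs = f·v/(v + v_s) = 548.3 Hz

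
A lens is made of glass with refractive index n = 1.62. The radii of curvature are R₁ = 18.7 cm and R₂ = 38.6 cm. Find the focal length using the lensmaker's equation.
1/f = (n − 1)(1/R₁ − 1/R₂) → f = 58.5 cm (converging lens)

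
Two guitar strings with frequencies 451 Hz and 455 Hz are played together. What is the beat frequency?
4 Hz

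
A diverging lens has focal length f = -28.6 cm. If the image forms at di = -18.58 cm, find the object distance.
1/do = 1/f − 1/di → do = 53.03 cm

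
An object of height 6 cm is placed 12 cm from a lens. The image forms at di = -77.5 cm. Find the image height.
hi = (-di/do) × ho = 38.75 cm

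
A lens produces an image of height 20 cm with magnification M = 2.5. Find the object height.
ho = |hi|/|M| = 8 cm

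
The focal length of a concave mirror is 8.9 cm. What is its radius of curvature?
R = 2|f| = 17.8 cm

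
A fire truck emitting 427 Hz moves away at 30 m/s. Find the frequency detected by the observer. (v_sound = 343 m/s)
f_obs = f·v/(v + v_s) = 392.7 Hz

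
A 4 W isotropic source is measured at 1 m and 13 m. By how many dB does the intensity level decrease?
Δβ = 20·log₁₀(r₂/r₁) = 22.28 dB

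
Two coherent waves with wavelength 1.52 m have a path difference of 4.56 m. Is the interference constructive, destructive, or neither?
constructive — path difference = 3λ, a whole number of wavelengths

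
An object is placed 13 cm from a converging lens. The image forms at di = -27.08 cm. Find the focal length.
1/f = 1/do + 1/di → f = 25 cm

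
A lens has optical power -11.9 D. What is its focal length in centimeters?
f = 1/P = -8.403 cm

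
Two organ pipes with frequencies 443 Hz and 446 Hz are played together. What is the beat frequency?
3 Hz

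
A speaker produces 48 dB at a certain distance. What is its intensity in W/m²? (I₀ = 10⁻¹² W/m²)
I = I₀·10^(β/10) = 6.31 × 10⁻⁸ W/m²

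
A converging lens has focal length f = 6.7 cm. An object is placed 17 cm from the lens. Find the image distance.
1/di = 1/f − 1/do → di = 11.06 cm (real image)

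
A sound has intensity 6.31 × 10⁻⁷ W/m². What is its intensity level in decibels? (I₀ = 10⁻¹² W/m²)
β = 10·log₁₀(I/I₀) = 58 dB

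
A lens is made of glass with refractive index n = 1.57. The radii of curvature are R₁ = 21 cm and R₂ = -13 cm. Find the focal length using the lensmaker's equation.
1/f = (n − 1)(1/R₁ − 1/R₂) → f = 14.09 cm (converging lens)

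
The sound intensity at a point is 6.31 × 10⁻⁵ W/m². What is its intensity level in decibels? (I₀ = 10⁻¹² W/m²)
β = 10·log₁₀(I/I₀) = 78 dB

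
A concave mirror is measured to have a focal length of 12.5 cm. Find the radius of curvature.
R = 2|f| = 25 cm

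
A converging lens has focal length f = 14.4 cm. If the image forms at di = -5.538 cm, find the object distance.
1/do = 1/f − 1/di → do = 4 cm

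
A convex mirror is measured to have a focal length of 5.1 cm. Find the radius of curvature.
R = 2|f| = 10.2 cm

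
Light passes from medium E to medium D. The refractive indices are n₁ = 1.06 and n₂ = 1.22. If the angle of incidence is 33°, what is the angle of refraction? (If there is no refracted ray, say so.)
sin θ₂ = (n₁/n₂)·sin θ₁ = 0.4732 → θ₂ = 28.24°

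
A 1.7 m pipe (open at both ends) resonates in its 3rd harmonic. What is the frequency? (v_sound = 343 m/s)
fₙ = nv/(2L) = 302.6 Hz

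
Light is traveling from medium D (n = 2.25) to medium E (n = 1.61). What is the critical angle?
θc = arcsin(n₂/n₁) = 45.69°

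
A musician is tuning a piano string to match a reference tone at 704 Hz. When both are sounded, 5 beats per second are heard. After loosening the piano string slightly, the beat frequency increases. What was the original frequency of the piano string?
699 Hz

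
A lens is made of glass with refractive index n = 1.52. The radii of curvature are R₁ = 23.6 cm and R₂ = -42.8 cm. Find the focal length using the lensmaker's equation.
1/f = (n − 1)(1/R₁ − 1/R₂) → f = 29.25 cm (converging lens)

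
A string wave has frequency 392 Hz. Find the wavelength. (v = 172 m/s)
λ = v/f = 0.4388 m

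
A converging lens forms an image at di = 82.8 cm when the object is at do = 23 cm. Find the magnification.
M = −di/do = -3.6 (inverted image)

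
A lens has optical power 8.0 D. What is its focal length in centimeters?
f = 1/P = 12.5 cm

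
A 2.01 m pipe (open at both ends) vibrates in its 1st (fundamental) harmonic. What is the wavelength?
λₙ = 2L/n = 4.02 m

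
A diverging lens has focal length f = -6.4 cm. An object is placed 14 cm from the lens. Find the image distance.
1/di = 1/f − 1/do → di = -4.392 cm (virtual image)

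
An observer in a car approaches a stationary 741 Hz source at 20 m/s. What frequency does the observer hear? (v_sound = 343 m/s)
f_obs = f·(v + v_o)/v = 784.2 Hz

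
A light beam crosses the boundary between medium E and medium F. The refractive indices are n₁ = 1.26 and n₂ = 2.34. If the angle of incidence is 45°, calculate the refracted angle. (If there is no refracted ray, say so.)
sin θ₂ = (n₁/n₂)·sin θ₁ = 0.3807 → θ₂ = 22.38°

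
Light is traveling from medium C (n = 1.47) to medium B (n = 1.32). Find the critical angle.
θc = arcsin(n₂/n₁) = 63.89°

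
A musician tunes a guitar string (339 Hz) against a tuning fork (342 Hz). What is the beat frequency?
3 Hz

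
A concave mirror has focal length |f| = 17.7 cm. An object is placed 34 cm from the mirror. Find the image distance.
f = +17.7 cm (concave); 1/di = 1/f − 1/do → di = 36.92 cm (real image, in front of mirror)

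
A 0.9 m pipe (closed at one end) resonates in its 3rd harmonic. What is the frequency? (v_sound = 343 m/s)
fₙ = nv/(4L) = 285.8 Hz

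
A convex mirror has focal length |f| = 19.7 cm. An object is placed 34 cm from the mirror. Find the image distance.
f = −19.7 cm (convex); 1/di = 1/f − 1/do → di = -12.47 cm (virtual image, behind mirror)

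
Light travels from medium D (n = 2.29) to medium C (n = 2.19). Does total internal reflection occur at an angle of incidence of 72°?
θc = arcsin(n₂/n₁) = 73.01°; 72° < θc, so no — the ray refracts.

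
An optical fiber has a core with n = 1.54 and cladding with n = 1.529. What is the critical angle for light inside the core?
θc = arcsin(n_cladding/n_core) = 83.15°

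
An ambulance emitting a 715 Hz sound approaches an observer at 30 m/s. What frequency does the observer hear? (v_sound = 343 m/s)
f_obs = f·v/(v − v_s) = 783.5 Hz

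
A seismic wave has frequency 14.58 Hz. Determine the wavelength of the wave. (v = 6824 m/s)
λ = v/f = 468 m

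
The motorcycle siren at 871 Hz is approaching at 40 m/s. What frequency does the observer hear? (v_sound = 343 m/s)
f_obs = f·v/(v − v_s) = 986 Hz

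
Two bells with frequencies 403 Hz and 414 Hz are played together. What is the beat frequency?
11 Hz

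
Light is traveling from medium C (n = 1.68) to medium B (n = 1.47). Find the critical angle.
θc = arcsin(n₂/n₁) = 61.04°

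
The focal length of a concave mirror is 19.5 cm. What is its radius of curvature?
R = 2|f| = 39 cm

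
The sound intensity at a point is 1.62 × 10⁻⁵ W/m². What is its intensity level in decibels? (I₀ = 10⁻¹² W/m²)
β = 10·log₁₀(I/I₀) = 72.1 dB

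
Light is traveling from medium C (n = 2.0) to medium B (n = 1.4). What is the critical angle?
θc = arcsin(n₂/n₁) = 44.43°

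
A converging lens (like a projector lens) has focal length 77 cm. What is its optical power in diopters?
P = 1/f = 1.299 D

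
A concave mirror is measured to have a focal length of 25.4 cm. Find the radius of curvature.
R = 2|f| = 50.8 cm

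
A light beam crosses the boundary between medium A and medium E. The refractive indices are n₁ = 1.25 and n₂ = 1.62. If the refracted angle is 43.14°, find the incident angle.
sin θ₁ = (n₂/n₁)·sin θ₂ → θ₁ = 62.4°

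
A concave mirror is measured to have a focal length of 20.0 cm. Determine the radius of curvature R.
R = 2|f| = 40 cm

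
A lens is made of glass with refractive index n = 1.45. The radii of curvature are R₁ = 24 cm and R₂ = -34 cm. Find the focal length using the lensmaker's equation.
1/f = (n − 1)(1/R₁ − 1/R₂) → f = 31.26 cm (converging lens)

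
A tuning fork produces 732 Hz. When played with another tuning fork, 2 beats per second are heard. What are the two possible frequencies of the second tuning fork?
f₂ = 732 ± 2 Hz → 734 Hz or 730 Hz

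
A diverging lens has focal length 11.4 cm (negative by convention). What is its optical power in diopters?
P = 1/f = -8.772 D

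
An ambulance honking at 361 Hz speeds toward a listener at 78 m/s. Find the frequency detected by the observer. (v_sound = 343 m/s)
f_obs = f·v/(v − v_s) = 467.3 Hz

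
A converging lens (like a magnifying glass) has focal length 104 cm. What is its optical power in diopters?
P = 1/f = 0.9615 D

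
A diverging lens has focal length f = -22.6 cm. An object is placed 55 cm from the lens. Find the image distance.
1/di = 1/f − 1/do → di = -16.02 cm (virtual image)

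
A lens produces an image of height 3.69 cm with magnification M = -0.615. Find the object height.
ho = |hi|/|M| = 6 cm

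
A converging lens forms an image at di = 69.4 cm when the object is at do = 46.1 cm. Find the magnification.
M = −di/do = -1.505 (inverted image)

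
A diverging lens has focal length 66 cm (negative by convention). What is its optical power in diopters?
P = 1/f = -1.515 D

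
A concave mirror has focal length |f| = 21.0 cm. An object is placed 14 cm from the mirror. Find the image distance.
f = +21.0 cm (concave); 1/di = 1/f − 1/do → di = -42 cm (virtual image, behind mirror)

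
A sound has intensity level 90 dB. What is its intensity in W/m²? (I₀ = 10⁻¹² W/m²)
I = I₀·10^(β/10) = 1.00 × 10⁻³ W/m²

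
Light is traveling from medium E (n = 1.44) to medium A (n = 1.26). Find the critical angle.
θc = arcsin(n₂/n₁) = 61.04°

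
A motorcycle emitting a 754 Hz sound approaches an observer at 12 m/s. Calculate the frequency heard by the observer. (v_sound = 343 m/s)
f_obs = f·v/(v − v_s) = 781.3 Hz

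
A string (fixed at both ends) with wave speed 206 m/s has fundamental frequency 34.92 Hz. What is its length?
L = v/(2f₁) = 2.95 m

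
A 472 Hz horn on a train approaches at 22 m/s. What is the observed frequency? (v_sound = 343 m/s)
f_obs = f·v/(v − v_s) = 504.3 Hz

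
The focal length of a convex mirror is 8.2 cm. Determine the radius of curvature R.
R = 2|f| = 16.4 cm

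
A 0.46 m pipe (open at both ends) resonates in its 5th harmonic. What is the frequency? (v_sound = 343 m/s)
fₙ = nv/(2L) = 1864 Hz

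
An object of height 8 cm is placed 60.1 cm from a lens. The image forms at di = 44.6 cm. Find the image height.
hi = (-di/do) × ho = -5.937 cm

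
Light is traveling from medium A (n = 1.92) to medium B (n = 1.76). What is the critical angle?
θc = arcsin(n₂/n₁) = 66.44°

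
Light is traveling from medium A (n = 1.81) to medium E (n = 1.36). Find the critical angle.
θc = arcsin(n₂/n₁) = 48.71°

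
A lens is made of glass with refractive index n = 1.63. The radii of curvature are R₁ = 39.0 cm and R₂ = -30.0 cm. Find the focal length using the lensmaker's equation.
1/f = (n − 1)(1/R₁ − 1/R₂) → f = 26.92 cm (converging lens)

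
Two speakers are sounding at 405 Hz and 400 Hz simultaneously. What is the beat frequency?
5 Hz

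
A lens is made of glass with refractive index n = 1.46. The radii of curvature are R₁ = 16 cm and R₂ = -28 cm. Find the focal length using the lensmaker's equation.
1/f = (n − 1)(1/R₁ − 1/R₂) → f = 22.13 cm (converging lens)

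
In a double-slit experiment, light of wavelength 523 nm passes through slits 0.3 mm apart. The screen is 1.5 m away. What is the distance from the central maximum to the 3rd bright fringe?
y = mλL/d = 7.845 mm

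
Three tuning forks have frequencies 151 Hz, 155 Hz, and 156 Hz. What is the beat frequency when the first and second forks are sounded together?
4 Hz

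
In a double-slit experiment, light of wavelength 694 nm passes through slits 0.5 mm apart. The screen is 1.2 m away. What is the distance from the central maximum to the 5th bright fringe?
y = mλL/d = 8.328 mm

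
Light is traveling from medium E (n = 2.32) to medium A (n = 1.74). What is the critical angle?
θc = arcsin(n₂/n₁) = 48.59°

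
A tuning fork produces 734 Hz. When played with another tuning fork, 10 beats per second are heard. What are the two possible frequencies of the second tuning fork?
f₂ = 734 ± 10 Hz → 744 Hz or 724 Hz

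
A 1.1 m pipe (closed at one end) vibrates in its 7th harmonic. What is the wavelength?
λₙ = 4L/n = 0.6286 m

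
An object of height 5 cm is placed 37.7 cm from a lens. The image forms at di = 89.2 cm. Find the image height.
hi = (-di/do) × ho = -11.83 cm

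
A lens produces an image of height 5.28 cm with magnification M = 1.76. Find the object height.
ho = |hi|/|M| = 3 cm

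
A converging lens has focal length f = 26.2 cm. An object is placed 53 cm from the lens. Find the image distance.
1/di = 1/f − 1/do → di = 51.81 cm (real image)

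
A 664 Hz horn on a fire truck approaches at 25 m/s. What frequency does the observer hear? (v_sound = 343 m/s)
f_obs = f·v/(v − v_s) = 716.2 Hz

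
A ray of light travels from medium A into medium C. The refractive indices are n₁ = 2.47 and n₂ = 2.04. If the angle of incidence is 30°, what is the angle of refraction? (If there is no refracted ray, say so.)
sin θ₂ = (n₁/n₂)·sin θ₁ = 0.6054 → θ₂ = 37.26°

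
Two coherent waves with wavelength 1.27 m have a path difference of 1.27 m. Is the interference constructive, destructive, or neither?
constructive — path difference = 1λ, a whole number of wavelengths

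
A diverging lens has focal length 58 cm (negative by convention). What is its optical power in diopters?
P = 1/f = -1.724 D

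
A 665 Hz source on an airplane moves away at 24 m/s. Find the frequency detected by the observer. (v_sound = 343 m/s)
f_obs = f·v/(v + v_s) = 621.5 Hz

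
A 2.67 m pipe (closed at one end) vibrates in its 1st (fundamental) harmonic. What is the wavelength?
λₙ = 4L/n = 10.68 m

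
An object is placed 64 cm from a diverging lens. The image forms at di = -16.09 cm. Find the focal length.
1/f = 1/do + 1/di → f = -21.49 cm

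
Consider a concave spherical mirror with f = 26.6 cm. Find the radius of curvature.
R = 2|f| = 53.2 cm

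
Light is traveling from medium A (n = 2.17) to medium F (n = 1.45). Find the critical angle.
θc = arcsin(n₂/n₁) = 41.93°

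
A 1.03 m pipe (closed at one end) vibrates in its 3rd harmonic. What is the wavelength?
λₙ = 4L/n = 1.373 m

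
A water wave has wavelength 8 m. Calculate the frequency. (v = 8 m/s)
f = v/λ = 1 Hz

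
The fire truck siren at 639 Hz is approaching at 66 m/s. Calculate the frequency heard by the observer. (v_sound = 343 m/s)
f_obs = f·v/(v − v_s) = 791.3 Hz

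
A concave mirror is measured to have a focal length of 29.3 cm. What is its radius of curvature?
R = 2|f| = 58.6 cm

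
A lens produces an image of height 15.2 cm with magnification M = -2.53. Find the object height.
ho = |hi|/|M| = 6.008 cm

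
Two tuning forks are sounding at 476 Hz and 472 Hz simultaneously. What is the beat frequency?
4 Hz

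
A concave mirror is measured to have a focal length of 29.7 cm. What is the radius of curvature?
R = 2|f| = 59.4 cm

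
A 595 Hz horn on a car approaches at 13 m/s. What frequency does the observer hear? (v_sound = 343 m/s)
f_obs = f·v/(v − v_s) = 618.4 Hz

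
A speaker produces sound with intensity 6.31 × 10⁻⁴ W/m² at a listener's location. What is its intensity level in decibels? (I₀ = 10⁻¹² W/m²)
β = 10·log₁₀(I/I₀) = 88 dB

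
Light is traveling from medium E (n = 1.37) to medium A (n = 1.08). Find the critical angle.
θc = arcsin(n₂/n₁) = 52.03°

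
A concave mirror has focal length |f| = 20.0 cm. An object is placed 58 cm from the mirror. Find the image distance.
f = +20.0 cm (concave); 1/di = 1/f − 1/do → di = 30.53 cm (real image, in front of mirror)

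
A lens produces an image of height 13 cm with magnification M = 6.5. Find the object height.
ho = |hi|/|M| = 2 cm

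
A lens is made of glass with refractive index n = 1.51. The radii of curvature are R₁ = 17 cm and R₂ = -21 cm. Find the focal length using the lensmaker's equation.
1/f = (n − 1)(1/R₁ − 1/R₂) → f = 18.42 cm (converging lens)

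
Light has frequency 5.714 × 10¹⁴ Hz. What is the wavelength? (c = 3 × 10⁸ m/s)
λ = c/f = 525 nm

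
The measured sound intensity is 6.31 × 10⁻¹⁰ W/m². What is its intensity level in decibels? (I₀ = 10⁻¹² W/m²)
β = 10·log₁₀(I/I₀) = 28 dB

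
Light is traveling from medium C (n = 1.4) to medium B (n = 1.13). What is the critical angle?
θc = arcsin(n₂/n₁) = 53.82°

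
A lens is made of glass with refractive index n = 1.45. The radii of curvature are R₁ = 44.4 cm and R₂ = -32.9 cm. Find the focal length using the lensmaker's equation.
1/f = (n − 1)(1/R₁ − 1/R₂) → f = 41.99 cm (converging lens)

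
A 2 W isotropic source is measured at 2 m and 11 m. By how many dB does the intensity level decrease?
Δβ = 20·log₁₀(r₂/r₁) = 14.81 dB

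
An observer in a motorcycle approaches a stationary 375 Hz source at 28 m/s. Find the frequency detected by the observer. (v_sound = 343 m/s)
f_obs = f·(v + v_o)/v = 405.6 Hz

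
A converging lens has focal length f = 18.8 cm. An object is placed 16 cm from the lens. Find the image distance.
1/di = 1/f − 1/do → di = -107.4 cm (virtual image)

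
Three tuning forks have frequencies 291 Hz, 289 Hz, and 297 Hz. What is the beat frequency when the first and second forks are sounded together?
2 Hz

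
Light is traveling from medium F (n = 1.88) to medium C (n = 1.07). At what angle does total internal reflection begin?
θc = arcsin(n₂/n₁) = 34.69°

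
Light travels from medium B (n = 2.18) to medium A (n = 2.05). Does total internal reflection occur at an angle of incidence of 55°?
θc = arcsin(n₂/n₁) = 70.11°; 55° < θc, so no — the ray refracts.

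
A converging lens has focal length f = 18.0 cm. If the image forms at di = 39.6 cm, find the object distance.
1/do = 1/f − 1/di → do = 33 cm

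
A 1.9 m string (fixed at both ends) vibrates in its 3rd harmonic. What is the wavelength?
λₙ = 2L/n = 1.267 m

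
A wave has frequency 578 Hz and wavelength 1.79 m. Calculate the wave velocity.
v = fλ = 1035 m/s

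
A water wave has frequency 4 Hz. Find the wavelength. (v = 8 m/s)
λ = v/f = 2 m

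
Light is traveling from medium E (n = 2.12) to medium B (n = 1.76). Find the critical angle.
θc = arcsin(n₂/n₁) = 56.12°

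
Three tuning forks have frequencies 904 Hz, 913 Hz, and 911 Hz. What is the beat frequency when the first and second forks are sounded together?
9 Hz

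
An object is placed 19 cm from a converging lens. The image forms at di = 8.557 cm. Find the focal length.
1/f = 1/do + 1/di → f = 5.9 cm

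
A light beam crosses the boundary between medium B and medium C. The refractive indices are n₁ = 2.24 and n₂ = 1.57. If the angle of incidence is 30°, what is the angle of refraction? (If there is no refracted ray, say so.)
sin θ₂ = (n₁/n₂)·sin θ₁ = 0.7134 → θ₂ = 45.51°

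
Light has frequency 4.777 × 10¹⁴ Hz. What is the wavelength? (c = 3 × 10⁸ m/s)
λ = c/f = 628 nm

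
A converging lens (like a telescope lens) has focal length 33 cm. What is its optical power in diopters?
P = 1/f = 3.03 D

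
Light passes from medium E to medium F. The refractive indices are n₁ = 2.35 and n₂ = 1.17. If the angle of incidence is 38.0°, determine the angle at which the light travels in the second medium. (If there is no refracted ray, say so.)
sin θ₂ = (n₁/n₂)·sin θ₁ = 1.237 > 1, so there is no refracted ray — the light undergoes total internal reflection.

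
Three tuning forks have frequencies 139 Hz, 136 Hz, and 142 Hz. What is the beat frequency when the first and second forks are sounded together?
3 Hz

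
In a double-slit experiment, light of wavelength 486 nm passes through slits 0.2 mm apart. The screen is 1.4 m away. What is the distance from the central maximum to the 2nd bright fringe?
y = mλL/d = 6.804 mm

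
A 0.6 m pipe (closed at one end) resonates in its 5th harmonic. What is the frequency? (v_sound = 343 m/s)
fₙ = nv/(4L) = 714.6 Hz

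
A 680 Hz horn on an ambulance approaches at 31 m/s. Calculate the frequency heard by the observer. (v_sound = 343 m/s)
f_obs = f·v/(v − v_s) = 747.6 Hz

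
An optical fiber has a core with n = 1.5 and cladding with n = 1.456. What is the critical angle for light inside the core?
θc = arcsin(n_cladding/n_core) = 76.09°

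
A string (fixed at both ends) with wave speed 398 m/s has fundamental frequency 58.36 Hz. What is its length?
L = v/(2f₁) = 3.41 m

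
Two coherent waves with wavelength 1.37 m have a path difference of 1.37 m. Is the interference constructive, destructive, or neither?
constructive — path difference = 1λ, a whole number of wavelengths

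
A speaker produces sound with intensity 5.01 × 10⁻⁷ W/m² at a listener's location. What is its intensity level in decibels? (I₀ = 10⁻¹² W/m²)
β = 10·log₁₀(I/I₀) = 57 dB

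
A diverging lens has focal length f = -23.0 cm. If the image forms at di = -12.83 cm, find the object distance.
1/do = 1/f − 1/di → do = 29.02 cm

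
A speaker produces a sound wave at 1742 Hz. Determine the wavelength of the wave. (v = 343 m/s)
λ = v/f = 0.1969 m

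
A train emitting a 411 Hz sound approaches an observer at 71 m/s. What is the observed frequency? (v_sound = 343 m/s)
f_obs = f·v/(v − v_s) = 518.3 Hz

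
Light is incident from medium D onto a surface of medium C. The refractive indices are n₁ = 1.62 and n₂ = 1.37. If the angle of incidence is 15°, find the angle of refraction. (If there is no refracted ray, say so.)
sin θ₂ = (n₁/n₂)·sin θ₁ = 0.306 → θ₂ = 17.82°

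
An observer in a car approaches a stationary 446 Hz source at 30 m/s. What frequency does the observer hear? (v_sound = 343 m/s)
f_obs = f·(v + v_o)/v = 485 Hz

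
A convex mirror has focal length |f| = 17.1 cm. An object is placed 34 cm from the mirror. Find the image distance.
f = −17.1 cm (convex); 1/di = 1/f − 1/do → di = -11.38 cm (virtual image, behind mirror)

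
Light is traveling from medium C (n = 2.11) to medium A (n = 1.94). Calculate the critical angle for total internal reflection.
θc = arcsin(n₂/n₁) = 66.84°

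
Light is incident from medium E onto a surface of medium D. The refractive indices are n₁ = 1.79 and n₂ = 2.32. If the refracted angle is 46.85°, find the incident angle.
sin θ₁ = (n₂/n₁)·sin θ₂ → θ₁ = 71.01°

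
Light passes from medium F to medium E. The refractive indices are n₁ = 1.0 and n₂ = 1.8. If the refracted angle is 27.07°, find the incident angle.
sin θ₁ = (n₂/n₁)·sin θ₂ → θ₁ = 55°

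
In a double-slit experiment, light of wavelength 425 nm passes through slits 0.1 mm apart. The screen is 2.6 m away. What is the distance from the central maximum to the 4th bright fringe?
y = mλL/d = 44.2 mm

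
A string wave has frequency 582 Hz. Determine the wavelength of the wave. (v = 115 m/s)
λ = v/f = 0.1976 m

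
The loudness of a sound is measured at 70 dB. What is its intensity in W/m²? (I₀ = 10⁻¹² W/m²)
I = I₀·10^(β/10) = 1.00 × 10⁻⁵ W/m²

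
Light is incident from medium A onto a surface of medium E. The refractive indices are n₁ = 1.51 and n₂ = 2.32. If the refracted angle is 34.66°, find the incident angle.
sin θ₁ = (n₂/n₁)·sin θ₂ → θ₁ = 60.9°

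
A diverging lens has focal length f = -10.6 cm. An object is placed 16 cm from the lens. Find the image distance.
1/di = 1/f − 1/do → di = -6.376 cm (virtual image)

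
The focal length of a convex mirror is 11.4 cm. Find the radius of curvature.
R = 2|f| = 22.8 cm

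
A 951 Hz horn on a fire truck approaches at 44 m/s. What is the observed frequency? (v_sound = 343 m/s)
f_obs = f·v/(v − v_s) = 1091 Hz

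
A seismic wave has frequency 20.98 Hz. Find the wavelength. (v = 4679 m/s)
λ = v/f = 223 m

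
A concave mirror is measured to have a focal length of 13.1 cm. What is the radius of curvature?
R = 2|f| = 26.2 cm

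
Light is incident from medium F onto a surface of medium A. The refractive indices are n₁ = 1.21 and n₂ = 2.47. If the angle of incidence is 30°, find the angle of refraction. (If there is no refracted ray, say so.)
sin θ₂ = (n₁/n₂)·sin θ₁ = 0.2449 → θ₂ = 14.18°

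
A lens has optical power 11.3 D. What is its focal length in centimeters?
f = 1/P = 8.85 cm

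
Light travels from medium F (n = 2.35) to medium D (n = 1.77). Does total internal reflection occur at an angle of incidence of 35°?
θc = arcsin(n₂/n₁) = 48.87°; 35° < θc, so no — the ray refracts.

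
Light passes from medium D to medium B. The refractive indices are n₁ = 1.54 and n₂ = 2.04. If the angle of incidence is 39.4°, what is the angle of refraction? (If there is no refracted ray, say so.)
sin θ₂ = (n₁/n₂)·sin θ₁ = 0.4792 → θ₂ = 28.63°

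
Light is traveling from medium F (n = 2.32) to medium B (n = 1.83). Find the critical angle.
θc = arcsin(n₂/n₁) = 52.07°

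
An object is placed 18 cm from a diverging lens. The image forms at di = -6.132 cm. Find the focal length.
1/f = 1/do + 1/di → f = -9.3 cm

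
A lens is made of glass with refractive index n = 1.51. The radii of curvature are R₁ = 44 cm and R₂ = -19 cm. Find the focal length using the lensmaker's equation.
1/f = (n − 1)(1/R₁ − 1/R₂) → f = 26.02 cm (converging lens)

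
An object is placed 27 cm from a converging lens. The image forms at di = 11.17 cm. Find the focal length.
1/f = 1/do + 1/di → f = 7.901 cm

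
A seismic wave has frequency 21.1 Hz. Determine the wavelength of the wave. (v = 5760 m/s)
λ = v/f = 273 m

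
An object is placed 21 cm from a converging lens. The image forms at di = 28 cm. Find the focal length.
1/f = 1/do + 1/di → f = 12 cm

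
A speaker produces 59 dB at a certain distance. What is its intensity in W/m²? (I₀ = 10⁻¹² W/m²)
I = I₀·10^(β/10) = 7.94 × 10⁻⁷ W/m²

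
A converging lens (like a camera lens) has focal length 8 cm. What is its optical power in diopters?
P = 1/f = 12.5 D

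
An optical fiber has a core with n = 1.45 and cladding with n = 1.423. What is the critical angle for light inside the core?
θc = arcsin(n_cladding/n_core) = 78.93°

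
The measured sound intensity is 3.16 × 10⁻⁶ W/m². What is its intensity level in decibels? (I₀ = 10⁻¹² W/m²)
β = 10·log₁₀(I/I₀) = 65 dB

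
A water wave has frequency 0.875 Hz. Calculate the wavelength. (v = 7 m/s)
λ = v/f = 8 m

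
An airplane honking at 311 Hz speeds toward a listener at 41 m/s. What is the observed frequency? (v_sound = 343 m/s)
f_obs = f·v/(v − v_s) = 353.2 Hz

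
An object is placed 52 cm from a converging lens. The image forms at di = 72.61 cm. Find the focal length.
1/f = 1/do + 1/di → f = 30.3 cm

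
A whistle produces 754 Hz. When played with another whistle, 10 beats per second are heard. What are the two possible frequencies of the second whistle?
f₂ = 754 ± 10 Hz → 764 Hz or 744 Hz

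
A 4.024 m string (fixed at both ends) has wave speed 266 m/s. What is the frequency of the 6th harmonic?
fₙ = nv/(2L) = 198.3 Hz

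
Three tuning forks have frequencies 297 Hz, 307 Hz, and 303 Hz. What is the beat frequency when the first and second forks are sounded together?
10 Hz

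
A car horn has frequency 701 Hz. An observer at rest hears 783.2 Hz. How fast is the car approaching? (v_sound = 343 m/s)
v_s = v·(1 − f/f_obs) = 36 m/s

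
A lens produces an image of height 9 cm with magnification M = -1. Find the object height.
ho = |hi|/|M| = 9 cm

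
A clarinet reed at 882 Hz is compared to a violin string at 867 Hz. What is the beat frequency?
15 Hz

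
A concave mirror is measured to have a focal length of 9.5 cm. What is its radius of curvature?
R = 2|f| = 19 cm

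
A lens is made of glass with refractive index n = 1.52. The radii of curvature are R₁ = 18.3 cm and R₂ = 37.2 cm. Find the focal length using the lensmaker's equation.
1/f = (n − 1)(1/R₁ − 1/R₂) → f = 69.27 cm (converging lens)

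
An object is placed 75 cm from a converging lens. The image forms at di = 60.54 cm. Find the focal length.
1/f = 1/do + 1/di → f = 33.5 cm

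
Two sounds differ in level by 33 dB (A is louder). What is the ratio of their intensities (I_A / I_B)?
I_A/I_B = 10^(Δβ/10) = 1995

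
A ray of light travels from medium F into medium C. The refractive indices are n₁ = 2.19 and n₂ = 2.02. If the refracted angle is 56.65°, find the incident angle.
sin θ₁ = (n₂/n₁)·sin θ₂ → θ₁ = 50.4°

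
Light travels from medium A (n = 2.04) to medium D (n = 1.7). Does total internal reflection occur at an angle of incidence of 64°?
θc = arcsin(n₂/n₁) = 56.44°; 64° > θc, so yes — total internal reflection.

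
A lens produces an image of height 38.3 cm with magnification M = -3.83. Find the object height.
ho = |hi|/|M| = 10 cm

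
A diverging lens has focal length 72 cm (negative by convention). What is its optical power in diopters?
P = 1/f = -1.389 D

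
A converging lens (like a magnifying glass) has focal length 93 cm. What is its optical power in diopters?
P = 1/f = 1.075 D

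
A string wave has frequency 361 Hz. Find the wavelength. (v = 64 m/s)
λ = v/f = 0.1773 m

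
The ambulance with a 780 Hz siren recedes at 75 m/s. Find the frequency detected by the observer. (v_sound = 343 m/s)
f_obs = f·v/(v + v_s) = 640 Hz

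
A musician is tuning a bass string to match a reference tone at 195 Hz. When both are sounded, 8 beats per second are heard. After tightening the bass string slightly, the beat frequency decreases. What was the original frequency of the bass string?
187 Hz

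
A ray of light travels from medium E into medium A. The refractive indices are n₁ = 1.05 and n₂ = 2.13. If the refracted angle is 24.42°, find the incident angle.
sin θ₁ = (n₂/n₁)·sin θ₂ → θ₁ = 57°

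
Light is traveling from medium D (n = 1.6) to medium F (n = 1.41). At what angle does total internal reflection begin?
θc = arcsin(n₂/n₁) = 61.79°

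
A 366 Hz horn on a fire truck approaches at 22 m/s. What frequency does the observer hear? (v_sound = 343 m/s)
f_obs = f·v/(v − v_s) = 391.1 Hz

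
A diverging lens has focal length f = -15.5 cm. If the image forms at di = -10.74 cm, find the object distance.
1/do = 1/f − 1/di → do = 34.97 cm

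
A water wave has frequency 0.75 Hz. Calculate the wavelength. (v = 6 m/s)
λ = v/f = 8 m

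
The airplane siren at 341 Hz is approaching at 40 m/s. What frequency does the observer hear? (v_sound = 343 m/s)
f_obs = f·v/(v − v_s) = 386 Hz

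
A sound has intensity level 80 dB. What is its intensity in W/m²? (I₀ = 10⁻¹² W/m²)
I = I₀·10^(β/10) = 1.00 × 10⁻⁴ W/m²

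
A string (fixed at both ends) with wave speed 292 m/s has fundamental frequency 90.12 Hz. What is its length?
L = v/(2f₁) = 1.62 m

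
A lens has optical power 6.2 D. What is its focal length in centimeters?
f = 1/P = 16.13 cm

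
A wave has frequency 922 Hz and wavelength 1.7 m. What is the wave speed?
v = fλ = 1567 m/s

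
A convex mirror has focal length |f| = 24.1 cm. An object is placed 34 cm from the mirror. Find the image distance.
f = −24.1 cm (convex); 1/di = 1/f − 1/do → di = -14.1 cm (virtual image, behind mirror)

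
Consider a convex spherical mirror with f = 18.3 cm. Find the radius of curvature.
R = 2|f| = 36.6 cm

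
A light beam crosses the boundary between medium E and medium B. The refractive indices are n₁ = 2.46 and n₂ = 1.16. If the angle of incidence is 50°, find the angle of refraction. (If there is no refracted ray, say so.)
sin θ₂ = (n₁/n₂)·sin θ₁ = 1.625 > 1, so there is no refracted ray — the light undergoes total internal reflection.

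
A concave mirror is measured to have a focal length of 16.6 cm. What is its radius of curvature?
R = 2|f| = 33.2 cm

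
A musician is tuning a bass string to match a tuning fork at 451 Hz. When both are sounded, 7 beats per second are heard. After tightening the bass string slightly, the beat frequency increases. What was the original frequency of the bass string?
458 Hz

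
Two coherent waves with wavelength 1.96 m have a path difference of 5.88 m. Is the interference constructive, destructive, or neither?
constructive — path difference = 3λ, a whole number of wavelengths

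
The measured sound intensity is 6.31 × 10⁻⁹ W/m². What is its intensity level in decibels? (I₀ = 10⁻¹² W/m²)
β = 10·log₁₀(I/I₀) = 38 dB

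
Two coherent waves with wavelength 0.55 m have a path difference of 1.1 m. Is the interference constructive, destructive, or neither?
constructive — path difference = 2λ, a whole number of wavelengths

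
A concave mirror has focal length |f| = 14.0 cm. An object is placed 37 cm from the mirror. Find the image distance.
f = +14.0 cm (concave); 1/di = 1/f − 1/do → di = 22.52 cm (real image, in front of mirror)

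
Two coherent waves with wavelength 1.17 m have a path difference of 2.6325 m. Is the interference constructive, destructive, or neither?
neither (partial) — path difference = 2.25λ, neither a whole number of wavelengths nor an odd multiple of λ/2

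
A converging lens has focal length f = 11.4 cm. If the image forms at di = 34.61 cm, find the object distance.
1/do = 1/f − 1/di → do = 17 cm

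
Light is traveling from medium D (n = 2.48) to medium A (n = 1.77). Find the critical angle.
θc = arcsin(n₂/n₁) = 45.54°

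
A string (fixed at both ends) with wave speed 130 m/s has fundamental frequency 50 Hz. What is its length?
L = v/(2f₁) = 1.3 m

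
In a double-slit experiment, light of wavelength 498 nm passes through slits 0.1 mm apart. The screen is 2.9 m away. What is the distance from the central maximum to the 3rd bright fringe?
y = mλL/d = 43.33 mm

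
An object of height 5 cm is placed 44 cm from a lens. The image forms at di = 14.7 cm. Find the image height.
hi = (-di/do) × ho = -1.67 cm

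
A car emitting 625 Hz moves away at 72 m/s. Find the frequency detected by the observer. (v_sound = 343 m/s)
f_obs = f·v/(v + v_s) = 516.6 Hz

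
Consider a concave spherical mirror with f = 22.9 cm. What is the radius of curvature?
R = 2|f| = 45.8 cm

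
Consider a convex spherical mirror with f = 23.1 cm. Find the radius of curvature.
R = 2|f| = 46.2 cm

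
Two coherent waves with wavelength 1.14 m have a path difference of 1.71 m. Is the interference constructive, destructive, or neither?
destructive — path difference = 1.5λ, an odd multiple of λ/2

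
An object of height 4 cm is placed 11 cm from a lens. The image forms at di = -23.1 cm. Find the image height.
hi = (-di/do) × ho = 8.4 cm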